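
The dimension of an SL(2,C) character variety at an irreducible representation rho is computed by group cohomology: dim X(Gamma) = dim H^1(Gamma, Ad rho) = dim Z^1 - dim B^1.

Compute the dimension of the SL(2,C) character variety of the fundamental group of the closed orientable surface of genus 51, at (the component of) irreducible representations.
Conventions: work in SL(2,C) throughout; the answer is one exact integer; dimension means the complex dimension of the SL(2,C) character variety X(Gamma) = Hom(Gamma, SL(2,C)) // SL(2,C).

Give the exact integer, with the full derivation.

Gamma = pi_1(Sigma_51) = < a_1, b_1, ..., a_51, b_51 | prod [a_i, b_i] > has 2g = 102 generators and 1 relator.
Before the relator condition, cocycle space has dim 3*102 = 306.
At an irreducible rho, H^2 = coker(d_2) vanishes (Poincare duality: H^2 is dual to H^0 = invariants = 0), so d_2 is surjective onto sl_2 and dim Z^1 = 306 - 3 = 303.
Coboundaries contribute dim B^1 = 3 (injective at irreducible rho).
dim H^1 = 303 - 3 = 300 = dim X.

300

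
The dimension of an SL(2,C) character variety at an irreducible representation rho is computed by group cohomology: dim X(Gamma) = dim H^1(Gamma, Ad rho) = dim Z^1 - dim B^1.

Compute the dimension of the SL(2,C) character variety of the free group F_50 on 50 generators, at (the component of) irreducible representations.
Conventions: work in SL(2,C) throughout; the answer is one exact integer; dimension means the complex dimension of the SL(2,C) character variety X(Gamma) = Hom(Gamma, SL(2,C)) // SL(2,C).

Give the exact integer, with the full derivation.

The free group F_50: 50 generators, no relators.
Z^1(Gamma, Ad rho) = (sl_2)^50: a cocycle is a free choice of one sl_2 vector per generator, so dim Z^1 = 3*50 = 150.
Irreducibility makes the coboundary map sl_2 -> Z^1 injective (trivial centralizer), so dim B^1 = 3.
dim X = dim H^1 = dim Z^1 - dim B^1 = 150 - 3 = 147.

147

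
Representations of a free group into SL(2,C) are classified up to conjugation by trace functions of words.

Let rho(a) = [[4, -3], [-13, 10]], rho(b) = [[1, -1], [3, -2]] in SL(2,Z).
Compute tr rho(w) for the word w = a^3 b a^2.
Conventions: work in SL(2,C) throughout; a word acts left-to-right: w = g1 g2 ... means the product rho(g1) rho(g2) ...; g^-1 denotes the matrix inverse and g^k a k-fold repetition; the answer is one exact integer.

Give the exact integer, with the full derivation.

rho(a) = [[4, -3], [-13, 10]]
... * rho(a) = [[4, -3], [-13, 10]]  ->  [[55, -42], [-182, 139]]
... * rho(a) = [[4, -3], [-13, 10]]  ->  [[766, -585], [-2535, 1936]]
... * rho(b) = [[1, -1], [3, -2]]  ->  [[-989, 404], [3273, -1337]]
... * rho(a) = [[4, -3], [-13, 10]]  ->  [[-9208, 7007], [30473, -23189]]
... * rho(a) = [[4, -3], [-13, 10]]  ->  [[-127923, 97694], [423349, -323309]]
tr = -127923 + -323309 = -451232

-451232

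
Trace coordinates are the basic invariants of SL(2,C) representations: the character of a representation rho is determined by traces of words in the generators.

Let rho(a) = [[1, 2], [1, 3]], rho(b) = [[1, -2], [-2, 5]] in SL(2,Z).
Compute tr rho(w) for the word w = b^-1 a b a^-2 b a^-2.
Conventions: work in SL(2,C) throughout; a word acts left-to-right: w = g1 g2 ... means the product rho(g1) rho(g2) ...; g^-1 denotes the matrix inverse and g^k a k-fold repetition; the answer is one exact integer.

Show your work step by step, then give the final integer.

rho(b^-1) = [[5, 2], [2, 1]]
... * rho(a) = [[1, 2], [1, 3]]  ->  [[7, 16], [3, 7]]
... * rho(b) = [[1, -2], [-2, 5]]  ->  [[-25, 66], [-11, 29]]
... * rho(a^-1) = [[3, -2], [-1, 1]]  ->  [[-141, 116], [-62, 51]]
... * rho(a^-1) = [[3, -2], [-1, 1]]  ->  [[-539, 398], [-237, 175]]
... * rho(b) = [[1, -2], [-2, 5]]  ->  [[-1335, 3068], [-587, 1349]]
... * rho(a^-1) = [[3, -2], [-1, 1]]  ->  [[-7073, 5738], [-3110, 2523]]
... * rho(a^-1) = [[3, -2], [-1, 1]]  ->  [[-26957, 19884], [-11853, 8743]]
tr = -26957 + 8743 = -18214

-18214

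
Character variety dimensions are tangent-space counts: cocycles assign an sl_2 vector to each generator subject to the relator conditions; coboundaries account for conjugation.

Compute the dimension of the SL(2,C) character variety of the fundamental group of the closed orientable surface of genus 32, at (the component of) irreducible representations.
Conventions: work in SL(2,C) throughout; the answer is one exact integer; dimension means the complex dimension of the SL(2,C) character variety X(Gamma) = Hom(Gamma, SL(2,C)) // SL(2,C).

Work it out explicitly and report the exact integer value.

The genus-32 surface group: 2g = 64 generators, one relator prod [a_i, b_i].
A cocycle assigns one sl_2 vector per generator subject to the relator condition d_2(z) = 0: dim of the unconstrained space is 3*2g = 192.
H^2 = coker(d_2) is dual to H^0 = 0 at irreducible rho (Poincare duality), so d_2 is onto: dim Z^1 = 189.
Coboundaries contribute dim B^1 = 3 (injective at irreducible rho).
dim H^1 = 189 - 3 = 186 = dim X.

186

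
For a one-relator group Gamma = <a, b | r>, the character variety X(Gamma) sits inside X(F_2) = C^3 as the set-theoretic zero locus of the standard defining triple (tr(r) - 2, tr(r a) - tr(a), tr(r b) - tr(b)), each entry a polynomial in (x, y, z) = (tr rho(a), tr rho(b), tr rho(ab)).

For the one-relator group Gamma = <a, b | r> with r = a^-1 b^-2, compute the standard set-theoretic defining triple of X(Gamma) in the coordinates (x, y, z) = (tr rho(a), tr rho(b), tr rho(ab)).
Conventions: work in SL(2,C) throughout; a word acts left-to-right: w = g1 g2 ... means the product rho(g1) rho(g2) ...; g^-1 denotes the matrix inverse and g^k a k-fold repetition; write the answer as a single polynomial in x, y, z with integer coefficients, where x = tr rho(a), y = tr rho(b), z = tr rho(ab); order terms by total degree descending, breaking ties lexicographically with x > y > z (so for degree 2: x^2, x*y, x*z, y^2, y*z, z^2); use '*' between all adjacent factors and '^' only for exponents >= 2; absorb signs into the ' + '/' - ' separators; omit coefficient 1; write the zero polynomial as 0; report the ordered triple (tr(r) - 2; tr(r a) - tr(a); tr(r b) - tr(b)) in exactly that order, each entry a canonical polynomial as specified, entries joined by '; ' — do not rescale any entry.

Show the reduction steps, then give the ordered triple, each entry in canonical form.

trace(b^-1) = trace(b) = y
trace(b^-2) = trace(b^-1) * trace(b) - trace(1)  (eliminate b^-1) = y^2 - 2
next, trace(b^-1 a) = trace(a) * trace(b) - trace(a b)  (eliminate b^-1) = x*y - z
trace(b^-2 a) = trace(b^-1 a) * trace(b) - trace(b^-1 a b)  (eliminate b^-1) = x*y^2 - y*z - x
trace(a^-1 b^-2) = trace(b^-2) * trace(a) - trace(b^-2 a)  (eliminate a^-1) = y*z - x
assemble the triple (trace(r) - 2; trace(r a) - x; trace(r b) - y)

y*z - x - 2; y^2 - x - 2; -y + z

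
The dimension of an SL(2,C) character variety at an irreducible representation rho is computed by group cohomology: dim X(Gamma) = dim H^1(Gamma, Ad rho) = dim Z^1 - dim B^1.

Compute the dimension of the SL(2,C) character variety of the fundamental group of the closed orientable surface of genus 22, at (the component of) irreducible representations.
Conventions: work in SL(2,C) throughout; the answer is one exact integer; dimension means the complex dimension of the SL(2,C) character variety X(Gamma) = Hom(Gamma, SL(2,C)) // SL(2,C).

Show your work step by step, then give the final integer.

126

pi_1 of the closed genus-22 surface has 44 generators bound by the single product-of-commutators relator.
A cocycle assigns one sl_2 vector per generator subject to the relator condition d_2(z) = 0: dim of the unconstrained space is 3*2g = 132.
At an irreducible rho, H^2 = coker(d_2) vanishes (Poincare duality: H^2 is dual to H^0 = invariants = 0), so d_2 is surjective onto sl_2 and dim Z^1 = 132 - 3 = 129.
dim B^1 = 3 (coboundaries, injective at irreducible rho).
Hence dim X = 129 - 3 = 126.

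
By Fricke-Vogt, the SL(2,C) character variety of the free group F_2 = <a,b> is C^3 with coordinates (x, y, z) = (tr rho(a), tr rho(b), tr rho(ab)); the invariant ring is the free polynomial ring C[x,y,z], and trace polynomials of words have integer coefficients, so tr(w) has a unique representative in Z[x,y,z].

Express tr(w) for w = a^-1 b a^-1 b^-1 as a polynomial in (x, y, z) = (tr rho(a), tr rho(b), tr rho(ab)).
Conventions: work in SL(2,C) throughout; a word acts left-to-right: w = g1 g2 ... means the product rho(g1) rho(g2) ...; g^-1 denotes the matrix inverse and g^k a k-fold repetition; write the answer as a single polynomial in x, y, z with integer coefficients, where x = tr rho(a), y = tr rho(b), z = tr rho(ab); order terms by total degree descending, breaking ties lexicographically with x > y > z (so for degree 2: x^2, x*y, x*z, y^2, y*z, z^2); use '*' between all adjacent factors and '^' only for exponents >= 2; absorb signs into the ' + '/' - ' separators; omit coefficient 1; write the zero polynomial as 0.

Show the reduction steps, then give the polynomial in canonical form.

apply: trace(a^-1) = trace(a) = x
trace(a b a) = trace(a)*trace(b a) - trace(b)  (reduce the a square) = x*z - y
apply: trace(a b a b) = trace(b a)*trace(b a) - trace(1)  (split on b) = z^2 - 2
use: trace(b^-1 a b a) = trace(a b a)*trace(b) - trace(a b a b)  (eliminate b^-1) = x*y*z - y^2 - z^2 + 2
trace(b a^-1 b^-1 a) = trace(b^-1 a b)*trace(a) - trace(b^-1 a b a)  (eliminate a^-1) = -x*y*z + x^2 + y^2 + z^2 - 2
trace(a^-1 b a^-1 b^-1) = trace(b a^-1 b^-1)*trace(a) - trace(b a^-1 b^-1 a)  (eliminate a^-1) = x*y*z - y^2 - z^2 + 2

x*y*z - y^2 - z^2 + 2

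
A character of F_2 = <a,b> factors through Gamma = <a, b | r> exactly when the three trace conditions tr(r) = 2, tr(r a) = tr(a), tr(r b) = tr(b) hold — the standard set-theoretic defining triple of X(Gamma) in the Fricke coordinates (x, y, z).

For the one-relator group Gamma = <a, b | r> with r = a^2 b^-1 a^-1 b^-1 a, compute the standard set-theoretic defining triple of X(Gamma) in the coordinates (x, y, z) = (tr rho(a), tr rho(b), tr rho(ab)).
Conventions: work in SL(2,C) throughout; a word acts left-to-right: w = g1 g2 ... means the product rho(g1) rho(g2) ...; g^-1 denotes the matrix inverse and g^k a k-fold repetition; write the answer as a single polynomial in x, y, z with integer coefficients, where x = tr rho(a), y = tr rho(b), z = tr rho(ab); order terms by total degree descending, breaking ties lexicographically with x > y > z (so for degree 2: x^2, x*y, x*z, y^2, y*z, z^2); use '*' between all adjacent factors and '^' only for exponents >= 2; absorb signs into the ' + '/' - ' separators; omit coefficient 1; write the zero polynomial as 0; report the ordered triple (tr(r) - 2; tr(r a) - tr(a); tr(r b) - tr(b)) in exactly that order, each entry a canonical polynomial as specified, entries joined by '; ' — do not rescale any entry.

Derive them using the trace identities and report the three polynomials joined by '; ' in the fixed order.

trace(a^2) = trace(a) * trace(a) - trace(1) = x^2 - 2
next, trace(a^2 b) = trace(a) * trace(b a) - trace(b) = x*z - y
trace(a^2 b^-1) = trace(a^2) * trace(b) - trace(a^2 b) = x^2*y - x*z - y
trace(a^3) = trace(a) * trace(a^2) - trace(a) = x^3 - 3*x
next, trace(a^2 b a) = trace(a) * trace(b a^2) - trace(b a) = x^2*z - x*y - z
and trace(a b a^3) = trace(a) * trace(a^2 b a) - trace(a^2 b) = x^3*z - x^2*y - 2*x*z + y
trace(b a b a) = trace(a b) * trace(a b) - trace(1) = z^2 - 2
trace(b a b) = trace(b) * trace(a b) - trace(a) = y*z - x
next, trace(b a b a^2) = trace(a) * trace(b a b a) - trace(b a b) = x*z^2 - y*z - x
next, trace(a b a^3 b) = trace(a) * trace(b a b a^2) - trace(b a b a) = x^2*z^2 - x*y*z - x^2 - z^2 + 2
trace(b a^3 b^-1 a) = trace(a b a^3) * trace(b) - trace(a b a^3 b) = x^3*y*z - x^2*y^2 - x^2*z^2 - x*y*z + x^2 + y^2 + z^2 - 2
next, trace(a^3 b^-1 a^-1 b) = trace(b a^3 b^-1) * trace(a) - trace(b a^3 b^-1 a) = -x^3*y*z + x^4 + x^2*y^2 + x^2*z^2 + x*y*z - 4*x^2 - y^2 - z^2 + 2
next, trace(a^2 b^-1 a^-1 b^-1 a) = trace(a^3 b^-1 a^-1) * trace(b) - trace(a^3 b^-1 a^-1 b) = x^3*y*z - x^4 - x^2*z^2 - 2*x*y*z + 4*x^2 + z^2 - 2
trace(a^3 b^-1) = trace(a^3) * trace(b) - trace(a^3 b)   [inverse elimination on b] = x^3*y - x^2*z - 2*x*y + z
trace(b^2 a^2) = trace(b) * trace(a^2 b) - trace(a^2)   [square of b] = x*y*z - x^2 - y^2 + 2
next, trace(a b^2 a^2) = trace(a) * trace(b^2 a^2) - trace(b^2 a)   [square of a] = x^2*y*z - x^3 - x*y^2 - y*z + 3*x
next, trace(b a^4 b) = trace(a) * trace(a b^2 a^2) - trace(a b^2 a)   [square of a] = x^3*y*z - x^4 - x^2*y^2 - 2*x*y*z + 4*x^2 + y^2 - 2
trace(b a^4 b a) = trace(a) * trace(b a b a^3) - trace(b a b a^2)   [square of a] = x^3*z^2 - x^2*y*z - x^3 - 2*x*z^2 + y*z + 3*x
and trace(a^-1 b a^4 b) = trace(b a^4 b) * trace(a) - trace(b a^4 b a)   [inverse elimination on a] = x^4*y*z - x^5 - x^3*y^2 - x^3*z^2 - x^2*y*z + 5*x^3 + x*y^2 + 2*x*z^2 - y*z - 5*x
trace(a^4 b^-1 a^-1 b) = trace(a^-1 b a^4) * trace(b) - trace(a^-1 b a^4 b)   [inverse elimination on b] = -x^4*y*z + x^5 + x^3*y^2 + x^3*z^2 + 2*x^2*y*z - 5*x^3 - 2*x*y^2 - 2*x*z^2 + 5*x
trace(a^2 b^-1 a^-1 b^-1 a^2) = trace(a^4 b^-1 a^-1) * trace(b) - trace(a^4 b^-1 a^-1 b)   [inverse elimination on b] = x^4*y*z - x^5 - x^3*z^2 - 3*x^2*y*z + 5*x^3 + 2*x*z^2 + y*z - 5*x
trace(b^2 a b a) = trace(b) * trace(a b a b) - trace(a b a)   [square of b] = y*z^2 - x*z - y
trace(b^2 a b) = trace(b) * trace(b a b) - trace(b a)   [square of b] = y^2*z - x*y - z
trace(b a b a^2 b) = trace(a) * trace(b^2 a b a) - trace(b^2 a b)   [square of a] = x*y*z^2 - x^2*z - y^2*z + z
trace(b a b a b a) = trace(b a b a) * trace(b a) - trace(a b)   [split at a repeated b] = z^3 - 3*z
trace(b a b a^2 b a) = trace(a) * trace(b a b a b a) - trace(b a b a b)   [square of a] = x*z^3 - y*z^2 - 2*x*z + y
trace(a^-1 b a b a^2 b) = trace(b a b a^2 b) * trace(a) - trace(b a b a^2 b a)   [inverse elimination on a] = x^2*y*z^2 - x^3*z - x*y^2*z - x*z^3 + y*z^2 + 3*x*z - y
and trace(a b a^2 b^-1 a^-1 b) = trace(a^-1 b a b a^2) * trace(b) - trace(a^-1 b a b a^2 b)   [inverse elimination on b] = -x^2*y*z^2 + x^3*z + x*y^2*z + x*z^3 - 3*x*z - y
and trace(a^2 b^-1 a^-1 b^-1 a b) = trace(a b a^2 b^-1 a^-1) * trace(b) - trace(a b a^2 b^-1 a^-1 b)   [inverse elimination on b] = x^2*y*z^2 - x^3*z - x*y^2*z - x*z^3 + x^2*y + 3*x*z - y
assemble the triple (trace(r) - 2; trace(r a) - x; trace(r b) - y)

x^3*y*z - x^4 - x^2*z^2 - 2*x*y*z + 4*x^2 + z^2 - 4; x^4*y*z - x^5 - x^3*z^2 - 3*x^2*y*z + 5*x^3 + 2*x*z^2 + y*z - 6*x; x^2*y*z^2 - x^3*z - x*y^2*z - x*z^3 + x^2*y + 3*x*z - 2*y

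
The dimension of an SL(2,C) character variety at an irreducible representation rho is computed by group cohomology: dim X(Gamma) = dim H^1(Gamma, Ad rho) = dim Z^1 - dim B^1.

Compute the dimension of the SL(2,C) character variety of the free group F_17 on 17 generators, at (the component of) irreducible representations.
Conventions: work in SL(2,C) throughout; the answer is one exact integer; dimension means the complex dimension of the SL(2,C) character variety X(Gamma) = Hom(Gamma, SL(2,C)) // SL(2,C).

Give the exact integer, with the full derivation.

48

Gamma = F_17 has 17 generators and no relators.
So Z^1 = (sl_2)^17 in full: dim Z^1 = 51.
At an irreducible rho the centralizer of the image in sl_2 is 0, so the coboundary map sl_2 -> Z^1 is injective: dim B^1 = 3.
dim H^1 = 51 - 3 = 48, which is dim X.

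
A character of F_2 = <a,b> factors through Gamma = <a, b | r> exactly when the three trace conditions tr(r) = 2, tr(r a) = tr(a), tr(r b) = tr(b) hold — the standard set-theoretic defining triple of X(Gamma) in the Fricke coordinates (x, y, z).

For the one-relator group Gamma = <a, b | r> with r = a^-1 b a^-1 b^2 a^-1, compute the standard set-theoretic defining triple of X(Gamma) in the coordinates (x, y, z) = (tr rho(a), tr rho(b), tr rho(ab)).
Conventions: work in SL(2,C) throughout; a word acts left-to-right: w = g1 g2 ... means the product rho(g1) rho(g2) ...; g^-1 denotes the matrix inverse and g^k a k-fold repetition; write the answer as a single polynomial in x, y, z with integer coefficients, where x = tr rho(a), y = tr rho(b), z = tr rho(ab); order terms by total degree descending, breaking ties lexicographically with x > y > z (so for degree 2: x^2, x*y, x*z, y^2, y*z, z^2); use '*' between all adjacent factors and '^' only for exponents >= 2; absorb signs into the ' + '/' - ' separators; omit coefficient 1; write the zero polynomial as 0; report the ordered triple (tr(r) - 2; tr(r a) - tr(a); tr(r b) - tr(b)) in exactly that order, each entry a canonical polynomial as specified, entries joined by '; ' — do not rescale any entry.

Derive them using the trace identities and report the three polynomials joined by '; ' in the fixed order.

next, trace(b^2) = trace(b)*trace(b) - trace(1) = y^2 - 2
trace(b^3) = trace(b)*trace(b^2) - trace(b) = y^3 - 3*y
trace(a b^2) = trace(b)*trace(a b) - trace(a) = y*z - x
and trace(b^3 a) = trace(b)*trace(a b^2) - trace(a b) = y^2*z - x*y - z
next, trace(b a^-1 b^2) = trace(b^3)*trace(a) - trace(b^3 a) = x*y^3 - y^2*z - 2*x*y + z
next, trace(a b a b) = trace(b a)*trace(b a) - trace(1) = z^2 - 2
and trace(a b a) = trace(a)*trace(b a) - trace(b) = x*z - y
next, trace(b^2 a b a) = trace(b)*trace(a b a b) - trace(a b a) = y*z^2 - x*z - y
trace(b a^-1 b^2 a) = trace(b^2 a b)*trace(a) - trace(b^2 a b a) = x*y^2*z - x^2*y - y*z^2 + y
and trace(b a^-1 b^2 a^-1) = trace(b a^-1 b^2)*trace(a) - trace(b a^-1 b^2 a) = x^2*y^3 - 2*x*y^2*z - x^2*y + y*z^2 + x*z - y
next, trace(a^-1 b a^-1 b^2 a^-1) = trace(b a^-1 b^2 a^-1)*trace(a) - trace(b a^-1 b^2) = x^3*y^3 - 2*x^2*y^2*z - x^3*y - x*y^3 + x*y*z^2 + x^2*z + y^2*z + x*y - z
trace(b^4) = trace(b)*trace(b^3) - trace(b^2) = y^4 - 4*y^2 + 2
trace(b^4 a) = trace(b)*trace(b^2 a b) - trace(b^2 a) = y^3*z - x*y^2 - 2*y*z + x
next, trace(b a^-1 b^3) = trace(b^4)*trace(a) - trace(b^4 a) = x*y^4 - y^3*z - 3*x*y^2 + 2*y*z + x
and trace(b^3 a b a) = trace(b)*trace(b a b a b) - trace(b a b a) = y^2*z^2 - x*y*z - y^2 - z^2 + 2
trace(b a^-1 b^3 a) = trace(b^3 a b)*trace(a) - trace(b^3 a b a) = x*y^3*z - x^2*y^2 - y^2*z^2 - x*y*z + x^2 + y^2 + z^2 - 2
trace(b^2 a^-1 b a^-1 b) = trace(b a^-1 b^3)*trace(a) - trace(b a^-1 b^3 a) = x^2*y^4 - 2*x*y^3*z - 2*x^2*y^2 + y^2*z^2 + 3*x*y*z - y^2 - z^2 + 2
next, trace(a b^2 a) = trace(a)*trace(b^2 a) - trace(b^2) = x*y*z - x^2 - y^2 + 2
and trace(b^2 a b^2 a) = trace(b)*trace(a b^2 a b) - trace(a b^2 a) = y^2*z^2 - 2*x*y*z + x^2 - 2
trace(b a b^2 a^-1 b) = trace(b^2 a b^2)*trace(a) - trace(b^2 a b^2 a) = x*y^3*z - x^2*y^2 - y^2*z^2 + 2
trace(a b a b a b) = trace(b a b a)*trace(b a) - trace(a b)   [split at repeated b] = z^3 - 3*z
trace(a b a b a) = trace(a)*trace(b a b a) - trace(b a b) = x*z^2 - y*z - x
and trace(b a b a b^2 a) = trace(b)*trace(a b a b a b) - trace(a b a b a) = y*z^3 - x*z^2 - 2*y*z + x
trace(b a b^2 a^-1 b a) = trace(b a b a b^2)*trace(a) - trace(b a b a b^2 a) = x*y^2*z^2 - x^2*y*z - y*z^3 - x*y^2 + 2*y*z + x
trace(b^2 a^-1 b a^-1 b a) = trace(b a b^2 a^-1 b)*trace(a) - trace(b a b^2 a^-1 b a) = x^2*y^3*z - x^3*y^2 - 2*x*y^2*z^2 + x^2*y*z + y*z^3 + x*y^2 - 2*y*z + x
trace(a^-1 b a^-1 b^2 a^-1 b) = trace(b^2 a^-1 b a^-1 b)*trace(a) - trace(b^2 a^-1 b a^-1 b a) = x^3*y^4 - 3*x^2*y^3*z - x^3*y^2 + 3*x*y^2*z^2 + 2*x^2*y*z - y*z^3 - 2*x*y^2 - x*z^2 + 2*y*z + x
assemble the triple (trace(r) - 2; trace(r a) - x; trace(r b) - y)

x^3*y^3 - 2*x^2*y^2*z - x^3*y - x*y^3 + x*y*z^2 + x^2*z + y^2*z + x*y - z - 2; x^2*y^3 - 2*x*y^2*z - x^2*y + y*z^2 + x*z - x - y; x^3*y^4 - 3*x^2*y^3*z - x^3*y^2 + 3*x*y^2*z^2 + 2*x^2*y*z - y*z^3 - 2*x*y^2 - x*z^2 + 2*y*z + x - y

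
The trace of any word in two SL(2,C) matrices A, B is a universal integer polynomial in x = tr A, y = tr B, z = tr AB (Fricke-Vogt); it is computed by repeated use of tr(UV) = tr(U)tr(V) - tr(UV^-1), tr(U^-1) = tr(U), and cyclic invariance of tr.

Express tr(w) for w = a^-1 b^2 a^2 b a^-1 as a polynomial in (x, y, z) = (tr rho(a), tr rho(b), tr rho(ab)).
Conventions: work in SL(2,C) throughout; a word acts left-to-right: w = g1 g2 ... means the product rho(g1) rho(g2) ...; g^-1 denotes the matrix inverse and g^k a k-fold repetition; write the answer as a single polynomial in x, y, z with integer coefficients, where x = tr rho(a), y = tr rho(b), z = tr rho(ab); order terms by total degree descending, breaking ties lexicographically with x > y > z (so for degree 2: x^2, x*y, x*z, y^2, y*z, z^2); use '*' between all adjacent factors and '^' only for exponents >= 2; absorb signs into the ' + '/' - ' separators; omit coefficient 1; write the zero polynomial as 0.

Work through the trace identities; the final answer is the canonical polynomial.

trace(b a b) = trace(b) trace(a b) - trace(a)  (reduce the b square) = y*z - x
trace(b^3 a) = trace(b) trace(b a b) - trace(b a)  (reduce the b square) = y^2*z - x*y - z
trace(b^2) = trace(b) trace(b) - trace(1)  (reduce the b square) = y^2 - 2
trace(b^3) = trace(b) trace(b^2) - trace(b)  (reduce the b square) = y^3 - 3*y
trace(b^2 a^2 b) = trace(a) trace(b^3 a) - trace(b^3)  (reduce the a square) = x*y^2*z - x^2*y - y^3 - x*z + 3*y
trace(a b a b) = trace(a b) trace(a b) - trace(1)  (split on a) = z^2 - 2
trace(a b a) = trace(a) trace(b a) - trace(b)  (reduce the a square) = x*z - y
trace(b a b^2 a) = trace(b) trace(a b a b) - trace(a b a)  (reduce the b square) = y*z^2 - x*z - y
trace(b^2 a^2 b a) = trace(a) trace(b a b^2 a) - trace(b a b^2)  (reduce the a square) = x*y*z^2 - x^2*z - y^2*z + z
trace(b^2 a^2 b a^-1) = trace(b^2 a^2 b) trace(a) - trace(b^2 a^2 b a)  (eliminate a^-1) = x^2*y^2*z - x^3*y - x*y^3 - x*y*z^2 + y^2*z + 3*x*y - z
trace(a^-1 b^2 a^2 b a^-1) = trace(b^2 a^2 b a^-1) trace(a) - trace(b^2 a^2 b)  (eliminate a^-1) = x^3*y^2*z - x^4*y - x^2*y^3 - x^2*y*z^2 + 4*x^2*y + y^3 - 3*y

x^3*y^2*z - x^4*y - x^2*y^3 - x^2*y*z^2 + 4*x^2*y + y^3 - 3*y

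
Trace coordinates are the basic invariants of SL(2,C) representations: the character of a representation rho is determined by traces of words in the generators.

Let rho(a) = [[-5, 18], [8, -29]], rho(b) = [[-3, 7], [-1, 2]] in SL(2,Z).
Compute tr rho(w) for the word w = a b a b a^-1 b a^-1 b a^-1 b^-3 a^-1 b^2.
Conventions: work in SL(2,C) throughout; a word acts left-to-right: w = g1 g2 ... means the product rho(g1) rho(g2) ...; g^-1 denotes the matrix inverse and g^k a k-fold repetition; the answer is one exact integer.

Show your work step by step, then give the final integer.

348323006

rho(a) = [[-5, 18], [8, -29]]
... * rho(b) = [[-3, 7], [-1, 2]]  ->  [[-3, 1], [5, -2]]
... * rho(a) = [[-5, 18], [8, -29]]  ->  [[23, -83], [-41, 148]]
... * rho(b) = [[-3, 7], [-1, 2]]  ->  [[14, -5], [-25, 9]]
... * rho(a^-1) = [[-29, -18], [-8, -5]]  ->  [[-366, -227], [653, 405]]
... * rho(b) = [[-3, 7], [-1, 2]]  ->  [[1325, -3016], [-2364, 5381]]
... * rho(a^-1) = [[-29, -18], [-8, -5]]  ->  [[-14297, -8770], [25508, 15647]]
... * rho(b) = [[-3, 7], [-1, 2]]  ->  [[51661, -117619], [-92171, 209850]]
... * rho(a^-1) = [[-29, -18], [-8, -5]]  ->  [[-557217, -341803], [994159, 609828]]
... * rho(b^-1) = [[2, -7], [1, -3]]  ->  [[-1456237, 4925928], [2598146, -8788597]]
... * rho(b^-1) = [[2, -7], [1, -3]]  ->  [[2013454, -4584125], [-3592305, 8178769]]
... * rho(b^-1) = [[2, -7], [1, -3]]  ->  [[-557217, -341803], [994159, 609828]]
... * rho(a^-1) = [[-29, -18], [-8, -5]]  ->  [[18893717, 11738921], [-33709235, -20944002]]
... * rho(b) = [[-3, 7], [-1, 2]]  ->  [[-68420072, 155733861], [122071707, -277852649]]
... * rho(b) = [[-3, 7], [-1, 2]]  ->  [[49526355, -167472782], [-88362472, 298796651]]
tr = 49526355 + 298796651 = 348323006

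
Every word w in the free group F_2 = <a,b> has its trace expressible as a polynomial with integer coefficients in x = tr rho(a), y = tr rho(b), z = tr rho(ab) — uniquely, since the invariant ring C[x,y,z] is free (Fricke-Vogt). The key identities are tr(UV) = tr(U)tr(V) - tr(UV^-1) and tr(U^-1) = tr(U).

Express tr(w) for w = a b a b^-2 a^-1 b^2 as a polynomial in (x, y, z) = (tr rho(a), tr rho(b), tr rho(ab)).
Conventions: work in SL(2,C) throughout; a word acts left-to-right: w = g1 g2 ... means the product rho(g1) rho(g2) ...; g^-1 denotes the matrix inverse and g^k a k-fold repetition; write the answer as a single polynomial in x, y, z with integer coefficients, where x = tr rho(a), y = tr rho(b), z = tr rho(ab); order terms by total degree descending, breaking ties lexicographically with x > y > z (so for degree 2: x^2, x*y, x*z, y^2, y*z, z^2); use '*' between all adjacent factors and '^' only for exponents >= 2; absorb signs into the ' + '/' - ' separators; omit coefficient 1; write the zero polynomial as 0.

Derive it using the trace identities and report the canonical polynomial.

-x*y^3*z^2 + x^2*y^2*z + y^4*z + y^2*z^3 - 4*y^2*z + z

and trace(b a b a) = trace(b a)*trace(b a) - trace(1)   [split at a repeated b] = z^2 - 2
trace(a b a) = trace(a)*trace(b a) - trace(b)   [square of a] = x*z - y
and trace(b^2 a b a) = trace(b)*trace(a b a b) - trace(a b a)   [square of b] = y*z^2 - x*z - y
trace(a b^2) = trace(b)*trace(a b) - trace(a)   [square of b] = y*z - x
trace(b^2 a b) = trace(b)*trace(a b^2) - trace(a b)   [square of b] = y^2*z - x*y - z
trace(a b^2 a b a) = trace(a)*trace(b^2 a b a) - trace(b^2 a b)   [square of a] = x*y*z^2 - x^2*z - y^2*z + z
trace(a b a b a b) = trace(a b a b)*trace(a b) - trace(b a)   [split at a repeated a] = z^3 - 3*z
trace(a b a b a) = trace(a)*trace(b a b a) - trace(b a b)   [square of a] = x*z^2 - y*z - x
trace(a b^2 a b a b) = trace(b)*trace(a b a b a b) - trace(a b a b a)   [square of b] = y*z^3 - x*z^2 - 2*y*z + x
next, trace(b^2 a b a b^-1 a) = trace(a b^2 a b a)*trace(b) - trace(a b^2 a b a b)   [inverse elimination on b] = x*y^2*z^2 - x^2*y*z - y^3*z - y*z^3 + x*z^2 + 3*y*z - x
next, trace(a^-1 b^2 a b a b^-1) = trace(b^2 a b a b^-1)*trace(a) - trace(b^2 a b a b^-1 a)   [inverse elimination on a] = -x*y^2*z^2 + x^2*y*z + y^3*z + y*z^3 - 3*y*z - x
trace(a b a b^-2 a^-1 b^2) = trace(a^-1 b^2 a b a b^-1)*trace(b) - trace(a^-1 b^2 a b a)   [inverse elimination on b] = -x*y^3*z^2 + x^2*y^2*z + y^4*z + y^2*z^3 - 4*y^2*z + z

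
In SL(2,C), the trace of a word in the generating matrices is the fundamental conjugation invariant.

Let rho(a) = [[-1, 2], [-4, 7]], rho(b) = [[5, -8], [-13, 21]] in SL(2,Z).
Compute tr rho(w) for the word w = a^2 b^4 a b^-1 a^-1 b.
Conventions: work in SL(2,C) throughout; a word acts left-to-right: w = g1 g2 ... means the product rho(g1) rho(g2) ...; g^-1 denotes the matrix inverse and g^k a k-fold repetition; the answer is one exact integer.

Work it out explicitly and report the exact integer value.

rho(a) = [[-1, 2], [-4, 7]]
... * rho(a) = [[-1, 2], [-4, 7]]  ->  [[-7, 12], [-24, 41]]
... * rho(b) = [[5, -8], [-13, 21]]  ->  [[-191, 308], [-653, 1053]]
... * rho(b) = [[5, -8], [-13, 21]]  ->  [[-4959, 7996], [-16954, 27337]]
... * rho(b) = [[5, -8], [-13, 21]]  ->  [[-128743, 207588], [-440151, 709709]]
... * rho(b) = [[5, -8], [-13, 21]]  ->  [[-3342359, 5389292], [-11426972, 18425097]]
... * rho(a) = [[-1, 2], [-4, 7]]  ->  [[-18214809, 31040326], [-62273416, 106121735]]
... * rho(b^-1) = [[21, 8], [13, 5]]  ->  [[21013249, 9483158], [71840819, 32421347]]
... * rho(a^-1) = [[7, -2], [4, -1]]  ->  [[185025375, -51509656], [632571121, -176102985]]
... * rho(b) = [[5, -8], [-13, 21]]  ->  [[1594752403, -2561905776], [5452194410, -8758731653]]
tr = 1594752403 + -8758731653 = -7163979250

-7163979250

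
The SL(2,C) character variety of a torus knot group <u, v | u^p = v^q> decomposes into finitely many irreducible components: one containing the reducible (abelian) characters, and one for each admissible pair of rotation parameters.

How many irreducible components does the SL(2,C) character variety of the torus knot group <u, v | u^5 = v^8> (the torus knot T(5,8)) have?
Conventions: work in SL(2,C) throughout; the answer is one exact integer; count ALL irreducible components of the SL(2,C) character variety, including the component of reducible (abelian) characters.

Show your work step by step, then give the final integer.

15

In the torus knot group T(5,8), u^5 = v^8 is central, so an irreducible representation sends it to +I or -I (Schur).
So on each irreducible component the traces are pinned: tr(u) = 2*cos(pi*alpha/5) with 1 <= alpha <= 4, tr(v) = 2*cos(pi*beta/8) with 1 <= beta <= 7.
The two central values (-1)^alpha I and (-1)^beta I must be the same matrix, so alpha and beta share a parity.
Counting: 2 odd alphas x 4 odd betas + 2 even alphas x 3 even betas = 8 + 6 = 14.
components with irreducible characters: 14; plus the single component of reducible (abelian) characters: total 15.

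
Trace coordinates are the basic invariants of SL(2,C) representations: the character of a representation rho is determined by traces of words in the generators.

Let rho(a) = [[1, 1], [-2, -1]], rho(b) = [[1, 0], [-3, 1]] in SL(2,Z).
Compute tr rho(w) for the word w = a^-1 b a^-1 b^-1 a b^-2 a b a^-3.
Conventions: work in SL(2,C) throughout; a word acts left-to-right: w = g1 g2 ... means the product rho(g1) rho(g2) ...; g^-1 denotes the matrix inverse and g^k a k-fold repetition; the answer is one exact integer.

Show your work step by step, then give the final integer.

111

rho(a^-1) = [[-1, -1], [2, 1]]
... * rho(b) = [[1, 0], [-3, 1]]  ->  [[2, -1], [-1, 1]]
... * rho(a^-1) = [[-1, -1], [2, 1]]  ->  [[-4, -3], [3, 2]]
... * rho(b^-1) = [[1, 0], [3, 1]]  ->  [[-13, -3], [9, 2]]
... * rho(a) = [[1, 1], [-2, -1]]  ->  [[-7, -10], [5, 7]]
... * rho(b^-1) = [[1, 0], [3, 1]]  ->  [[-37, -10], [26, 7]]
... * rho(b^-1) = [[1, 0], [3, 1]]  ->  [[-67, -10], [47, 7]]
... * rho(a) = [[1, 1], [-2, -1]]  ->  [[-47, -57], [33, 40]]
... * rho(b) = [[1, 0], [-3, 1]]  ->  [[124, -57], [-87, 40]]
... * rho(a^-1) = [[-1, -1], [2, 1]]  ->  [[-238, -181], [167, 127]]
... * rho(a^-1) = [[-1, -1], [2, 1]]  ->  [[-124, 57], [87, -40]]
... * rho(a^-1) = [[-1, -1], [2, 1]]  ->  [[238, 181], [-167, -127]]
tr = 238 + -127 = 111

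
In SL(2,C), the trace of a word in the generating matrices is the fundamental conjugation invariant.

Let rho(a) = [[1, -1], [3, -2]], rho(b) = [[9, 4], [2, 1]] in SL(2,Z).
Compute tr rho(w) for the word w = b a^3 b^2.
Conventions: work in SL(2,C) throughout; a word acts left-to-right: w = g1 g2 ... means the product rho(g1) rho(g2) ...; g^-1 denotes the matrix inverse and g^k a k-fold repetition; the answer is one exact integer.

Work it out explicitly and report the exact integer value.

rho(b) = [[9, 4], [2, 1]]
... * rho(a) = [[1, -1], [3, -2]]  ->  [[21, -17], [5, -4]]
... * rho(a) = [[1, -1], [3, -2]]  ->  [[-30, 13], [-7, 3]]
... * rho(a) = [[1, -1], [3, -2]]  ->  [[9, 4], [2, 1]]
... * rho(b) = [[9, 4], [2, 1]]  ->  [[89, 40], [20, 9]]
... * rho(b) = [[9, 4], [2, 1]]  ->  [[881, 396], [198, 89]]
tr = 881 + 89 = 970

970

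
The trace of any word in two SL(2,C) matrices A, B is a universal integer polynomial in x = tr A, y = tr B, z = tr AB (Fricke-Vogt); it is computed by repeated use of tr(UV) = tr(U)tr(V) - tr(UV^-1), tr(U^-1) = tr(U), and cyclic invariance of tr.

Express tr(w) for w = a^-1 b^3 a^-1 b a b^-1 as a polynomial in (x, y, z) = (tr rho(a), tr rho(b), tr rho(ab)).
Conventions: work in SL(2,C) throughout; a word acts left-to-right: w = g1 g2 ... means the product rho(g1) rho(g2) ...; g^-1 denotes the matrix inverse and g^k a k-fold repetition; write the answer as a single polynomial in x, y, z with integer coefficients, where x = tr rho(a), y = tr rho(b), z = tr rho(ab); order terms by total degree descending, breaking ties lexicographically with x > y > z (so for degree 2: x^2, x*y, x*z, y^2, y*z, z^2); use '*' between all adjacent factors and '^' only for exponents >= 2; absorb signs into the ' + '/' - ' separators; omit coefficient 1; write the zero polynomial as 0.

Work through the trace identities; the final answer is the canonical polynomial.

-x^2*y^4*z + x^3*y^3 + x*y^5 + 2*x*y^3*z^2 + x^2*y^2*z - y^4*z - y^2*z^3 - 2*x^3*y - 5*x*y^3 - 3*x*y*z^2 + x^2*z + 4*y^2*z + z^3 + 6*x*y - 3*z

so tr(b^2) = tr(b) tr(b) - tr(1) = y^2 - 2
so tr(b^3) = tr(b) tr(b^2) - tr(b) = y^3 - 3*y
tr(b^4) = tr(b) tr(b^3) - tr(b^2) = y^4 - 4*y^2 + 2
tr(a b^2) = tr(b) tr(a b) - tr(a) = y*z - x
so tr(b^2 a b) = tr(b) tr(a b^2) - tr(a b) = y^2*z - x*y - z
tr(b^4 a) = tr(b) tr(b^2 a b) - tr(b^2 a) = y^3*z - x*y^2 - 2*y*z + x
tr(b^3 a^-1 b) = tr(b^4) tr(a) - tr(b^4 a) = x*y^4 - y^3*z - 3*x*y^2 + 2*y*z + x
tr(b^4 a b) = tr(b) tr(a b^4) - tr(a b^3) = y^4*z - x*y^3 - 3*y^2*z + 2*x*y + z
tr(a b a b) = tr(b a) tr(b a) - tr(1)   [split at repeated b] = z^2 - 2
so tr(a b a) = tr(a) tr(b a) - tr(b) = x*z - y
tr(a b a b^2) = tr(b) tr(a b a b) - tr(a b a) = y*z^2 - x*z - y
reduce: tr(b a b a b^2) = tr(b) tr(a b a b^2) - tr(a b a b) = y^2*z^2 - x*y*z - y^2 - z^2 + 2
tr(b^4 a b a) = tr(b) tr(b a b a b^2) - tr(b a b a b) = y^3*z^2 - x*y^2*z - y^3 - 2*y*z^2 + x*z + 3*y
tr(b a b a^-1 b^3) = tr(b^4 a b) tr(a) - tr(b^4 a b a) = x*y^4*z - x^2*y^3 - y^3*z^2 - 2*x*y^2*z + 2*x^2*y + y^3 + 2*y*z^2 - 3*y
so tr(a b a b a b) = tr(a b a b) tr(a b) - tr(b a)   [split at repeated a] = z^3 - 3*z
so tr(a b a b a) = tr(a) tr(b a b a) - tr(b a b) = x*z^2 - y*z - x
so tr(a b a b a b^2) = tr(b) tr(a b a b a b) - tr(a b a b a) = y*z^3 - x*z^2 - 2*y*z + x
tr(b^3 a b a b a) = tr(b) tr(a b a b a b^2) - tr(a b a b a b) = y^2*z^3 - x*y*z^2 - 2*y^2*z - z^3 + x*y + 3*z
reduce: tr(b a b a^-1 b^3 a) = tr(b^3 a b a b) tr(a) - tr(b^3 a b a b a) = x*y^3*z^2 - x^2*y^2*z - y^2*z^3 - x*y^3 - x*y*z^2 + x^2*z + 2*y^2*z + z^3 + 2*x*y - 3*z
tr(a^-1 b^3 a^-1 b a b) = tr(b a b a^-1 b^3) tr(a) - tr(b a b a^-1 b^3 a) = x^2*y^4*z - x^3*y^3 - 2*x*y^3*z^2 - x^2*y^2*z + y^2*z^3 + 2*x^3*y + 2*x*y^3 + 3*x*y*z^2 - x^2*z - 2*y^2*z - z^3 - 5*x*y + 3*z
reduce: tr(a^-1 b^3 a^-1 b a b^-1) = tr(a^-1 b^3 a^-1 b a) tr(b) - tr(a^-1 b^3 a^-1 b a b) = -x^2*y^4*z + x^3*y^3 + x*y^5 + 2*x*y^3*z^2 + x^2*y^2*z - y^4*z - y^2*z^3 - 2*x^3*y - 5*x*y^3 - 3*x*y*z^2 + x^2*z + 4*y^2*z + z^3 + 6*x*y - 3*z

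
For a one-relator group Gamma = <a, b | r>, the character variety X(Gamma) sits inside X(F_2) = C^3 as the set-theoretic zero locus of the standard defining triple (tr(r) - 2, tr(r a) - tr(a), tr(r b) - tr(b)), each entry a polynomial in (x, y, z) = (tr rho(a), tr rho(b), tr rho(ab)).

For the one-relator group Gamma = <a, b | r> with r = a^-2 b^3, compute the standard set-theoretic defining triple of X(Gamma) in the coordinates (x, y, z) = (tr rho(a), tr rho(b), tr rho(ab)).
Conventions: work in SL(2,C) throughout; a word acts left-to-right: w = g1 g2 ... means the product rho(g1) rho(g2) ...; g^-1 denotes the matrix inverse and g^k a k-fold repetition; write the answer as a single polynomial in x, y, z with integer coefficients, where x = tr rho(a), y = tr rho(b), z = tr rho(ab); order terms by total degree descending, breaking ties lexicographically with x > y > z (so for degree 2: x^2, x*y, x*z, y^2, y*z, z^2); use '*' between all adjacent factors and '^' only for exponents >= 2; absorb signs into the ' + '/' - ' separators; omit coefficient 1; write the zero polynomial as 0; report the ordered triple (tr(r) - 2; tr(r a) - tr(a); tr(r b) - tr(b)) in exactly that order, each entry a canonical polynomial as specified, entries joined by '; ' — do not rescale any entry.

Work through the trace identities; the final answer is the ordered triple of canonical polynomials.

x^2*y^3 - x*y^2*z - 2*x^2*y - y^3 + x*z + 3*y - 2; x*y^3 - y^2*z - 2*x*y - x + z; x^2*y^4 - x*y^3*z - 3*x^2*y^2 - y^4 + 2*x*y*z + x^2 + 4*y^2 - y - 2

reduce: tr(b^2) = tr(b) tr(b) - tr(1) = y^2 - 2
so tr(b^3) = tr(b) tr(b^2) - tr(b) = y^3 - 3*y
tr(b a b) = tr(b) tr(a b) - tr(a) = y*z - x
so tr(b^3 a) = tr(b) tr(b a b) - tr(b a) = y^2*z - x*y - z
so tr(a^-1 b^3) = tr(b^3) tr(a) - tr(b^3 a) = x*y^3 - y^2*z - 2*x*y + z
tr(a^-2 b^3) = tr(a^-1 b^3) tr(a) - tr(a^-1 b^3 a) = x^2*y^3 - x*y^2*z - 2*x^2*y - y^3 + x*z + 3*y
reduce: tr(b^4) = tr(b) tr(b^3) - tr(b^2) = y^4 - 4*y^2 + 2
so tr(b^4 a) = tr(b) tr(b a b^2) - tr(b a b) = y^3*z - x*y^2 - 2*y*z + x
tr(b^4 a^-1) = tr(b^4) tr(a) - tr(b^4 a) = x*y^4 - y^3*z - 3*x*y^2 + 2*y*z + x
so tr(a^-2 b^4) = tr(b^4 a^-1) tr(a) - tr(b^4) = x^2*y^4 - x*y^3*z - 3*x^2*y^2 - y^4 + 2*x*y*z + x^2 + 4*y^2 - 2
assemble the triple (tr(r) - 2; tr(r a) - x; tr(r b) - y)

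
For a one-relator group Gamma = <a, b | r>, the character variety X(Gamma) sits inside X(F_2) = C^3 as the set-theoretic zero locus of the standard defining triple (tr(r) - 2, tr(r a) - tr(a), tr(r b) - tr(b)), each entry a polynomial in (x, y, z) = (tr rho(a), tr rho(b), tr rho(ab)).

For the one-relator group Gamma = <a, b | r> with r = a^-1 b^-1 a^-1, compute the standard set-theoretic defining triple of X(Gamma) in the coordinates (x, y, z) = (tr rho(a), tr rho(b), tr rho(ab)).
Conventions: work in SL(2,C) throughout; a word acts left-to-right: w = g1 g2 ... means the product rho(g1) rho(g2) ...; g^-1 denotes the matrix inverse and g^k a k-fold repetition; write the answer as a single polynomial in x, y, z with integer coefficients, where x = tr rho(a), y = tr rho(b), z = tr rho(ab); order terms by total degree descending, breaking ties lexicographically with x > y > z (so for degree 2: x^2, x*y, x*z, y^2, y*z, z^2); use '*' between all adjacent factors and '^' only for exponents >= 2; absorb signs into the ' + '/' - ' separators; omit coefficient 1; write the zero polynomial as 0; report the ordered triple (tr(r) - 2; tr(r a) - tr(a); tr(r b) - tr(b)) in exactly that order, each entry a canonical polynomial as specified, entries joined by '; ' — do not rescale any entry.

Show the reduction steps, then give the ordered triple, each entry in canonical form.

trace(a^-1) = trace(a) = x
trace(a^-1 b) = trace(b) trace(a) - trace(b a)   [inverse elimination on a] = x*y - z
so trace(b^-1 a^-1) = trace(a^-1) trace(b) - trace(a^-1 b)   [inverse elimination on b] = z
trace(a^-1 b^-1 a^-1) = trace(b^-1 a^-1) trace(a) - trace(b^-1)   [inverse elimination on a] = x*z - y
so trace(a^-1 b a^-1) = trace(b a^-1) trace(a) - trace(b) = x^2*y - x*z - y
so trace(b^2) = trace(b) trace(b) - trace(1) = y^2 - 2
so trace(b^2 a) = trace(b) trace(a b) - trace(a) = y*z - x
reduce: trace(b a^-1 b) = trace(b^2) trace(a) - trace(b^2 a) = x*y^2 - y*z - x
reduce: trace(b a b a) = trace(a b) trace(a b) - trace(1) = z^2 - 2
reduce: trace(b a^-1 b a) = trace(b a b) trace(a) - trace(b a b a) = x*y*z - x^2 - z^2 + 2
so trace(a^-1 b a^-1 b) = trace(b a^-1 b) trace(a) - trace(b a^-1 b a) = x^2*y^2 - 2*x*y*z + z^2 - 2
trace(a^-1 b^-1 a^-1 b) = trace(a^-1 b a^-1) trace(b) - trace(a^-1 b a^-1 b) = x*y*z - y^2 - z^2 + 2
assemble the triple (trace(r) - 2; trace(r a) - x; trace(r b) - y)

x*z - y - 2; -x + z; x*y*z - y^2 - z^2 - y + 2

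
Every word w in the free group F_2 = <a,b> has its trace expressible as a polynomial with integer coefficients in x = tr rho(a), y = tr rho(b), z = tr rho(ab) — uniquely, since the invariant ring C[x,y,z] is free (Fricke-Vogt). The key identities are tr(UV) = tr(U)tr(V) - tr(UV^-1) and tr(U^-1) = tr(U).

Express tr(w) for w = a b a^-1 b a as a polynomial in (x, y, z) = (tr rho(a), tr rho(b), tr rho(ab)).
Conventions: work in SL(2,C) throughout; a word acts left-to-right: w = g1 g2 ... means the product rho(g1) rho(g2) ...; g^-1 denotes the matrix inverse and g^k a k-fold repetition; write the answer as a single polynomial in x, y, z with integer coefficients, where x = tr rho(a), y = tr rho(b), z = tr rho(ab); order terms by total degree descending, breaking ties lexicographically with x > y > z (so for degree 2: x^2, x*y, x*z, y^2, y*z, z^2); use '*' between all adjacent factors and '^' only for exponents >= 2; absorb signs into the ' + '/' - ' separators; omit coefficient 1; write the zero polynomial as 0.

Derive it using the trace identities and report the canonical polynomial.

next, trace(a^2 b) = trace(a) * trace(b a) - trace(b) = x*z - y
next, trace(a^2) = trace(a) * trace(a) - trace(1) = x^2 - 2
next, trace(b a^2 b) = trace(b) * trace(a^2 b) - trace(a^2) = x*y*z - x^2 - y^2 + 2
trace(b a b a) = trace(a b) * trace(a b) - trace(1)   [split at repeated a] = z^2 - 2
next, trace(b a b) = trace(b) * trace(a b) - trace(a) = y*z - x
and trace(b a^2 b a) = trace(a) * trace(b a b a) - trace(b a b) = x*z^2 - y*z - x
trace(a b a^-1 b a) = trace(b a^2 b) * trace(a) - trace(b a^2 b a) = x^2*y*z - x^3 - x*y^2 - x*z^2 + y*z + 3*x

x^2*y*z - x^3 - x*y^2 - x*z^2 + y*z + 3*x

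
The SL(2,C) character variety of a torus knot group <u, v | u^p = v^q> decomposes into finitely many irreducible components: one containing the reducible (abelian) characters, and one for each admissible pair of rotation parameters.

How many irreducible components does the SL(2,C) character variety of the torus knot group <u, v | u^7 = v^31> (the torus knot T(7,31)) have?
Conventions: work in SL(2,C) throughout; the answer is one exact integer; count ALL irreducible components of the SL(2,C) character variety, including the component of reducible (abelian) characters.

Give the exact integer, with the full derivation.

91

Gamma = < u, v | u^7 = v^31 > (torus knot T(7,31)); the central element u^7 = v^31 acts as +I or -I in any irreducible SL(2,C) representation.
So on each irreducible component the traces are pinned: tr(u) = 2*cos(pi*alpha/7) with 1 <= alpha <= 6, tr(v) = 2*cos(pi*beta/31) with 1 <= beta <= 30.
u^7 = (-1)^alpha I and v^31 = (-1)^beta I must agree, so alpha and beta have equal parity.
count pairs: odd alpha (3 choices) x odd beta (15), plus even alpha (3) x even beta (15): 3*15 + 3*15 = 90.
components with irreducible characters: 90; plus the single component of reducible (abelian) characters: total 91.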